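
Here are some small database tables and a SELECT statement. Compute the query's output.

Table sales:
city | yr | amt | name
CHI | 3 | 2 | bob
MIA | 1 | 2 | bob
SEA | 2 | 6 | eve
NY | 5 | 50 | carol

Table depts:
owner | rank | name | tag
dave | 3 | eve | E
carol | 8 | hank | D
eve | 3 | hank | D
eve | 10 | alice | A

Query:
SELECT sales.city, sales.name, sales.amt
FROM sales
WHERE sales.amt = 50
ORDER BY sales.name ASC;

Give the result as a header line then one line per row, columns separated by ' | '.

== RESULT ==
sales.city | sales.name | sales.amt
NY | carol | 50

Derivation:
After WHERE (1 rows):
sales.city | sales.yr | sales.amt | sales.name
NY | 5 | 50 | carol
After SELECT (1 rows):
sales.city | sales.name | sales.amt
NY | carol | 50
After ORDER BY (1 rows):
sales.city | sales.name | sales.amt
NY | carol | 50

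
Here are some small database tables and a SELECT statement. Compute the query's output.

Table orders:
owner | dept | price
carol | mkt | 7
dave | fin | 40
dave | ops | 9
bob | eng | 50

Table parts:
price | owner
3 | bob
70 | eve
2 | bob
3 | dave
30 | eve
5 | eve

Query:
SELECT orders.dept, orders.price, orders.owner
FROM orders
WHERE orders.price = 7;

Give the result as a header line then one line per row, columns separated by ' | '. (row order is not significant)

After WHERE (1 rows):
orders.owner | orders.dept | orders.price
carol | mkt | 7
After SELECT (1 rows):
orders.dept | orders.price | orders.owner
mkt | 7 | carol

== RESULT ==
orders.dept | orders.price | orders.owner
mkt | 7 | carol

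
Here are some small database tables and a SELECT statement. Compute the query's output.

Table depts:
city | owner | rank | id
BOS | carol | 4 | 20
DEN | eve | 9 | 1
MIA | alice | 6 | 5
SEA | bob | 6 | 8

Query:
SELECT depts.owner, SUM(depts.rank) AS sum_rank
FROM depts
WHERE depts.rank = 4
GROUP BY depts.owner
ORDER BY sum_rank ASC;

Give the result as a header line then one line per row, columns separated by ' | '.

== RESULT ==
depts.owner | sum_rank
carol | 4

Derivation:
After WHERE (1 rows):
depts.city | depts.owner | depts.rank | depts.id
BOS | carol | 4 | 20
After GROUP BY (1 rows):
depts.owner | sum_rank
carol | 4
After ORDER BY (1 rows):
depts.owner | sum_rank
carol | 4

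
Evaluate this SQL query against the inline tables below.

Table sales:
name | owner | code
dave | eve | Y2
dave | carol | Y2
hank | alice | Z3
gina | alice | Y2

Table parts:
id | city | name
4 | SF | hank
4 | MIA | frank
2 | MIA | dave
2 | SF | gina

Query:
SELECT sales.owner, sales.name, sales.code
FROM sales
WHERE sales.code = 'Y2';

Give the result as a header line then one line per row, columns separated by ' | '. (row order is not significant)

== RESULT ==
sales.owner | sales.name | sales.code
eve | dave | Y2
carol | dave | Y2
alice | gina | Y2

Derivation:
After WHERE (3 rows):
sales.name | sales.owner | sales.code
dave | eve | Y2
dave | carol | Y2
gina | alice | Y2
After SELECT (3 rows):
sales.owner | sales.name | sales.code
eve | dave | Y2
carol | dave | Y2
alice | gina | Y2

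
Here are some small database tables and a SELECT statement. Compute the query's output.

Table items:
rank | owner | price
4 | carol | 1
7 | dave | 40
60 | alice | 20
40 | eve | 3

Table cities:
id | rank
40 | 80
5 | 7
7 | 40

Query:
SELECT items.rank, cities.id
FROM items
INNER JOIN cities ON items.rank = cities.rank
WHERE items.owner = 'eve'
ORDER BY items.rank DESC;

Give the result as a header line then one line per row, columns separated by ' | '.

After JOIN cities (2 rows):
items.rank | items.owner | items.price | cities.id | cities.rank
7 | dave | 40 | 5 | 7
40 | eve | 3 | 7 | 40
After WHERE (1 rows):
items.rank | items.owner | items.price | cities.id | cities.rank
40 | eve | 3 | 7 | 40
After SELECT (1 rows):
items.rank | cities.id
40 | 7
After ORDER BY (1 rows):
items.rank | cities.id
40 | 7

== RESULT ==
items.rank | cities.id
40 | 7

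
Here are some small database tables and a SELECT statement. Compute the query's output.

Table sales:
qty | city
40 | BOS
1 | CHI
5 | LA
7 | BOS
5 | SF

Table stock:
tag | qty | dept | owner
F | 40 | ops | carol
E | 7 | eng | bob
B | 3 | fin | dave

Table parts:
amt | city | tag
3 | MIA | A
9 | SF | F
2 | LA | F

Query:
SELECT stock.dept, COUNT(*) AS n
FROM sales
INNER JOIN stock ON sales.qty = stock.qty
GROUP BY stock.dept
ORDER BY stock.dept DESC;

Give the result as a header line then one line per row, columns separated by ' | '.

== RESULT ==
stock.dept | n
ops | 1
eng | 1

Derivation:
After JOIN stock (2 rows):
sales.qty | sales.city | stock.tag | stock.qty | stock.dept | stock.owner
40 | BOS | F | 40 | ops | carol
7 | BOS | E | 7 | eng | bob
After GROUP BY (2 rows):
stock.dept | n
ops | 1
eng | 1
After ORDER BY (2 rows):
stock.dept | n
ops | 1
eng | 1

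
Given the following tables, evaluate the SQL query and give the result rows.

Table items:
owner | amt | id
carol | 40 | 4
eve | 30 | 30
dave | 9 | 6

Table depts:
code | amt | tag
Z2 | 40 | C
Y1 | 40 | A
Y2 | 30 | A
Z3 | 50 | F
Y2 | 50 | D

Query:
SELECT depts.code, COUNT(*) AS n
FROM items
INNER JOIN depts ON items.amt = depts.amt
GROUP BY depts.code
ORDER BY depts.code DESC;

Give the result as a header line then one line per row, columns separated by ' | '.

== RESULT ==
depts.code | n
Z2 | 1
Y2 | 1
Y1 | 1

Derivation:
After JOIN depts (3 rows):
items.owner | items.amt | items.id | depts.code | depts.amt | depts.tag
carol | 40 | 4 | Z2 | 40 | C
carol | 40 | 4 | Y1 | 40 | A
eve | 30 | 30 | Y2 | 30 | A
After GROUP BY (3 rows):
depts.code | n
Z2 | 1
Y1 | 1
Y2 | 1
After ORDER BY (3 rows):
depts.code | n
Z2 | 1
Y2 | 1
Y1 | 1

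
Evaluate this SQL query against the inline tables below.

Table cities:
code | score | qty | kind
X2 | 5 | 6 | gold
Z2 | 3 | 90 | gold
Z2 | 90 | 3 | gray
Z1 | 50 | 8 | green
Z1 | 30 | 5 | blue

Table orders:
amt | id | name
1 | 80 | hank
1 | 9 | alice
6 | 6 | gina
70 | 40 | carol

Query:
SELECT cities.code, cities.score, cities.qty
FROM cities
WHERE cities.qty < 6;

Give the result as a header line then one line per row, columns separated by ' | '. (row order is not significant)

After WHERE (2 rows):
cities.code | cities.score | cities.qty | cities.kind
Z2 | 90 | 3 | gray
Z1 | 30 | 5 | blue
After SELECT (2 rows):
cities.code | cities.score | cities.qty
Z2 | 90 | 3
Z1 | 30 | 5

== RESULT ==
cities.code | cities.score | cities.qty
Z2 | 90 | 3
Z1 | 30 | 5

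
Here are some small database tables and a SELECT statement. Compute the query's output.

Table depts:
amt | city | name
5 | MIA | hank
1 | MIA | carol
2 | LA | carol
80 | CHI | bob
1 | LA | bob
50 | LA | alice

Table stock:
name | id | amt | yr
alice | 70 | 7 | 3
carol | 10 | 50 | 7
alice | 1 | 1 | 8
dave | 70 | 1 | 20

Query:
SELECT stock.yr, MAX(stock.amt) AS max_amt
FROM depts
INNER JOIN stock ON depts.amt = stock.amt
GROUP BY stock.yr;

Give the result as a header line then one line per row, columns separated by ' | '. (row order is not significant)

== RESULT ==
stock.yr | max_amt
8 | 1
20 | 1
7 | 50

Derivation:
After JOIN stock (5 rows):
depts.amt | depts.city | depts.name | stock.name | stock.id | stock.amt | stock.yr
1 | MIA | carol | alice | 1 | 1 | 8
1 | MIA | carol | dave | 70 | 1 | 20
1 | LA | bob | alice | 1 | 1 | 8
1 | LA | bob | dave | 70 | 1 | 20
50 | LA | alice | carol | 10 | 50 | 7
After GROUP BY (3 rows):
stock.yr | max_amt
8 | 1
20 | 1
7 | 50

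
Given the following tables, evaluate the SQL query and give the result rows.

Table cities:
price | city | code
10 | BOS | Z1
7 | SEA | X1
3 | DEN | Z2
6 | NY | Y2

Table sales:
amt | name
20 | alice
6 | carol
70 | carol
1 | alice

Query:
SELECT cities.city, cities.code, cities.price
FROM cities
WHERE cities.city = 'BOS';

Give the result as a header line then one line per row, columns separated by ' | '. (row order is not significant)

== RESULT ==
cities.city | cities.code | cities.price
BOS | Z1 | 10

Derivation:
After WHERE (1 rows):
cities.price | cities.city | cities.code
10 | BOS | Z1
After SELECT (1 rows):
cities.city | cities.code | cities.price
BOS | Z1 | 10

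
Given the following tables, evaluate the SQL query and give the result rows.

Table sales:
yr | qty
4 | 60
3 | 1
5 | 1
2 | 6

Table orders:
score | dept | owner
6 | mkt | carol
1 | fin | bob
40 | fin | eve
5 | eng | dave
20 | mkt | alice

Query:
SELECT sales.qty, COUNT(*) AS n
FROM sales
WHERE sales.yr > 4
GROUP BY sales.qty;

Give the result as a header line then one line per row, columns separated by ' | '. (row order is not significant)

== RESULT ==
sales.qty | n
1 | 1

Derivation:
After WHERE (1 rows):
sales.yr | sales.qty
5 | 1
After GROUP BY (1 rows):
sales.qty | n
1 | 1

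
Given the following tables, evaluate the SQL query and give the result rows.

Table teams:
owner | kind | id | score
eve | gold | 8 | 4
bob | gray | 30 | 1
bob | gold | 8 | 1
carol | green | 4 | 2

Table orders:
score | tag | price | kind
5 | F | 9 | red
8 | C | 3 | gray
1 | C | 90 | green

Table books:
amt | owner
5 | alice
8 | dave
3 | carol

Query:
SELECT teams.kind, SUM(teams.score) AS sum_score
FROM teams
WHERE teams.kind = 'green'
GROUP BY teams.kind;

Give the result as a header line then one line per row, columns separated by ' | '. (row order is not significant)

After WHERE (1 rows):
teams.owner | teams.kind | teams.id | teams.score
carol | green | 4 | 2
After GROUP BY (1 rows):
teams.kind | sum_score
green | 2

== RESULT ==
teams.kind | sum_score
green | 2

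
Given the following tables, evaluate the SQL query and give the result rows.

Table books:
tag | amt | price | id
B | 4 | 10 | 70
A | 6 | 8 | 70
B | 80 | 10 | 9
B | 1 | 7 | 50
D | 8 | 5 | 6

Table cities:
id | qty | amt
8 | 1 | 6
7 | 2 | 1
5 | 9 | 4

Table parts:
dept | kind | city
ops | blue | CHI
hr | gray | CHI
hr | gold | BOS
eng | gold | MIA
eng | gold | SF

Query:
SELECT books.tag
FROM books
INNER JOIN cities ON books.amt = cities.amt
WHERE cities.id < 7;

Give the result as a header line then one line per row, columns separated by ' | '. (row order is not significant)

== RESULT ==
books.tag
B

Derivation:
After JOIN cities (3 rows):
books.tag | books.amt | books.price | books.id | cities.id | cities.qty | cities.amt
B | 4 | 10 | 70 | 5 | 9 | 4
A | 6 | 8 | 70 | 8 | 1 | 6
B | 1 | 7 | 50 | 7 | 2 | 1
After WHERE (1 rows):
books.tag | books.amt | books.price | books.id | cities.id | cities.qty | cities.amt
B | 4 | 10 | 70 | 5 | 9 | 4
After SELECT (1 rows):
books.tag
B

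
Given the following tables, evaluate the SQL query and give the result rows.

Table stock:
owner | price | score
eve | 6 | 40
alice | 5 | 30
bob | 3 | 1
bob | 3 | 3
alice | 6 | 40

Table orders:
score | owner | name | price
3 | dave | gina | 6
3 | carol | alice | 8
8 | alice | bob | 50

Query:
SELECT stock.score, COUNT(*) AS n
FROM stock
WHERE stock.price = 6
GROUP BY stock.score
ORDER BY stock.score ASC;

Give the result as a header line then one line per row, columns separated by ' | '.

After WHERE (2 rows):
stock.owner | stock.price | stock.score
eve | 6 | 40
alice | 6 | 40
After GROUP BY (1 rows):
stock.score | n
40 | 2
After ORDER BY (1 rows):
stock.score | n
40 | 2

== RESULT ==
stock.score | n
40 | 2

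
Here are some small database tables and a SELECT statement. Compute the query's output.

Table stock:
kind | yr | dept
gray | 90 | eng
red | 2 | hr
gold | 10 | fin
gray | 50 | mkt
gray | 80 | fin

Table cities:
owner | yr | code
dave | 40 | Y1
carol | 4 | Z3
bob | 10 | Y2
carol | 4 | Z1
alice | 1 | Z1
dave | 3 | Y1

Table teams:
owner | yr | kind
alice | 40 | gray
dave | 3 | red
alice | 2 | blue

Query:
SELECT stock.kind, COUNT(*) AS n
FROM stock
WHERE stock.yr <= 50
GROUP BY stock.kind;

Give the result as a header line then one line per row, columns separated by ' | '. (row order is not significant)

After WHERE (3 rows):
stock.kind | stock.yr | stock.dept
red | 2 | hr
gold | 10 | fin
gray | 50 | mkt
After GROUP BY (3 rows):
stock.kind | n
red | 1
gold | 1
gray | 1

== RESULT ==
stock.kind | n
red | 1
gold | 1
gray | 1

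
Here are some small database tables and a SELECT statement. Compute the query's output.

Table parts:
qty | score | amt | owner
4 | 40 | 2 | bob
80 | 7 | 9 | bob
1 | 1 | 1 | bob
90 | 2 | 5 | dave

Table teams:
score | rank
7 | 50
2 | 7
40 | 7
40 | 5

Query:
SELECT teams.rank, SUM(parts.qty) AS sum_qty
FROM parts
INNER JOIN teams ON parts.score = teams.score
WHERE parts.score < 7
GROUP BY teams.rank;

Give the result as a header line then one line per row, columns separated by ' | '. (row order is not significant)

== RESULT ==
teams.rank | sum_qty
7 | 90

Derivation:
After JOIN teams (4 rows):
parts.qty | parts.score | parts.amt | parts.owner | teams.score | teams.rank
4 | 40 | 2 | bob | 40 | 7
4 | 40 | 2 | bob | 40 | 5
80 | 7 | 9 | bob | 7 | 50
90 | 2 | 5 | dave | 2 | 7
After WHERE (1 rows):
parts.qty | parts.score | parts.amt | parts.owner | teams.score | teams.rank
90 | 2 | 5 | dave | 2 | 7
After GROUP BY (1 rows):
teams.rank | sum_qty
7 | 90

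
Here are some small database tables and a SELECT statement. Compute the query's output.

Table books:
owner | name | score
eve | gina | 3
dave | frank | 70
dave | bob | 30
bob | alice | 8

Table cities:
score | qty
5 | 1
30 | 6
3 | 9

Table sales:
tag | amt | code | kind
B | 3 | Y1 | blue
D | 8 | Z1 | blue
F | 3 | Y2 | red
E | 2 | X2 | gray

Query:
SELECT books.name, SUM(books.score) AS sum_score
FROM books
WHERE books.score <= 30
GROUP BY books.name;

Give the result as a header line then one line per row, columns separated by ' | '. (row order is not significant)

== RESULT ==
books.name | sum_score
gina | 3
bob | 30
alice | 8

Derivation:
After WHERE (3 rows):
books.owner | books.name | books.score
eve | gina | 3
dave | bob | 30
bob | alice | 8
After GROUP BY (3 rows):
books.name | sum_score
gina | 3
bob | 30
alice | 8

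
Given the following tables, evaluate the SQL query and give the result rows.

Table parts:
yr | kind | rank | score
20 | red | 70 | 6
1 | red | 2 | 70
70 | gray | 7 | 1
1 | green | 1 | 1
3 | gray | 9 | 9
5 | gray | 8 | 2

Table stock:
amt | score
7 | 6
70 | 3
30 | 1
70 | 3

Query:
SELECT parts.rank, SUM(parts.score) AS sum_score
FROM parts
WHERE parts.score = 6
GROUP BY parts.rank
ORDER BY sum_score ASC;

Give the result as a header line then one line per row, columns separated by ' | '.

After WHERE (1 rows):
parts.yr | parts.kind | parts.rank | parts.score
20 | red | 70 | 6
After GROUP BY (1 rows):
parts.rank | sum_score
70 | 6
After ORDER BY (1 rows):
parts.rank | sum_score
70 | 6

== RESULT ==
parts.rank | sum_score
70 | 6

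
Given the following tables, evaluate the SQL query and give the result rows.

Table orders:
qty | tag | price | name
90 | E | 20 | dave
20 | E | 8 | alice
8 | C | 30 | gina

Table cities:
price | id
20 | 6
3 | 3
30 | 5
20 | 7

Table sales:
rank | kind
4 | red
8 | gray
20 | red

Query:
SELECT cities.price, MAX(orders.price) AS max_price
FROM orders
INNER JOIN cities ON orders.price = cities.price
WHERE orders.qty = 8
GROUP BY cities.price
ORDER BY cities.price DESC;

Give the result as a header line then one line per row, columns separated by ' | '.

== RESULT ==
cities.price | max_price
30 | 30

Derivation:
After JOIN cities (3 rows):
orders.qty | orders.tag | orders.price | orders.name | cities.price | cities.id
90 | E | 20 | dave | 20 | 6
90 | E | 20 | dave | 20 | 7
8 | C | 30 | gina | 30 | 5
After WHERE (1 rows):
orders.qty | orders.tag | orders.price | orders.name | cities.price | cities.id
8 | C | 30 | gina | 30 | 5
After GROUP BY (1 rows):
cities.price | max_price
30 | 30
After ORDER BY (1 rows):
cities.price | max_price
30 | 30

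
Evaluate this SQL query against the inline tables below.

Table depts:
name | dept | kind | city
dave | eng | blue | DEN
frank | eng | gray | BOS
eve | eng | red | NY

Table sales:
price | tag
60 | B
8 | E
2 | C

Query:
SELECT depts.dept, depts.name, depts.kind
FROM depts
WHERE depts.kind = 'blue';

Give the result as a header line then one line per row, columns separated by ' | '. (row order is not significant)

== RESULT ==
depts.dept | depts.name | depts.kind
eng | dave | blue

Derivation:
After WHERE (1 rows):
depts.name | depts.dept | depts.kind | depts.city
dave | eng | blue | DEN
After SELECT (1 rows):
depts.dept | depts.name | depts.kind
eng | dave | blue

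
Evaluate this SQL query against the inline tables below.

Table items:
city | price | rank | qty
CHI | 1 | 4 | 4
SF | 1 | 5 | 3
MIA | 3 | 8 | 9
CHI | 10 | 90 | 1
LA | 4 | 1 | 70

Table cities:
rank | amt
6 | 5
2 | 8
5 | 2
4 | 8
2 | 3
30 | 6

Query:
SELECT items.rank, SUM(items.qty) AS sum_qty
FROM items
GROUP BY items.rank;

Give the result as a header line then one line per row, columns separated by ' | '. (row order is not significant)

== RESULT ==
items.rank | sum_qty
4 | 4
5 | 3
8 | 9
90 | 1
1 | 70

Derivation:
After GROUP BY (5 rows):
items.rank | sum_qty
4 | 4
5 | 3
8 | 9
90 | 1
1 | 70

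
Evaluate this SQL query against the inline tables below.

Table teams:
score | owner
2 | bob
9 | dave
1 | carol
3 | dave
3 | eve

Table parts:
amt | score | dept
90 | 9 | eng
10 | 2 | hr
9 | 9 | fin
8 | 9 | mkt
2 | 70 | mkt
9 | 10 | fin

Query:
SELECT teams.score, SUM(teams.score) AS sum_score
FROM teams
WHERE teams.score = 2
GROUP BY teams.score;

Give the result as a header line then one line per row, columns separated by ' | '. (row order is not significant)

After WHERE (1 rows):
teams.score | teams.owner
2 | bob
After GROUP BY (1 rows):
teams.score | sum_score
2 | 2

== RESULT ==
teams.score | sum_score
2 | 2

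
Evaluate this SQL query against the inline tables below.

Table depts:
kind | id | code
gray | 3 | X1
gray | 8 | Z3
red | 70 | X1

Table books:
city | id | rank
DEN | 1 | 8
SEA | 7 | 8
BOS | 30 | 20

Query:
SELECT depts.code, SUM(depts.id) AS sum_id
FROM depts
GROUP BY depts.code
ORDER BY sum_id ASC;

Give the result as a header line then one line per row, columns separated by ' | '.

== RESULT ==
depts.code | sum_id
Z3 | 8
X1 | 73

Derivation:
After GROUP BY (2 rows):
depts.code | sum_id
X1 | 73
Z3 | 8
After ORDER BY (2 rows):
depts.code | sum_id
Z3 | 8
X1 | 73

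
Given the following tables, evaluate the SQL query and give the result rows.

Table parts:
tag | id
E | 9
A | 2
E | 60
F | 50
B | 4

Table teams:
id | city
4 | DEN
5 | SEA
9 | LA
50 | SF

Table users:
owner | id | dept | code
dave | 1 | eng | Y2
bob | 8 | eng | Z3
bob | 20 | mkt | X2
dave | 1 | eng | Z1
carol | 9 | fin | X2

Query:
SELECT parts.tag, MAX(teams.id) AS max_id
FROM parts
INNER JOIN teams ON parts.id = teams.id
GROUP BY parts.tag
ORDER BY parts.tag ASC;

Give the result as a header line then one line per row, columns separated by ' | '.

== RESULT ==
parts.tag | max_id
B | 4
E | 9
F | 50

Derivation:
After JOIN teams (3 rows):
parts.tag | parts.id | teams.id | teams.city
E | 9 | 9 | LA
F | 50 | 50 | SF
B | 4 | 4 | DEN
After GROUP BY (3 rows):
parts.tag | max_id
E | 9
F | 50
B | 4
After ORDER BY (3 rows):
parts.tag | max_id
B | 4
E | 9
F | 50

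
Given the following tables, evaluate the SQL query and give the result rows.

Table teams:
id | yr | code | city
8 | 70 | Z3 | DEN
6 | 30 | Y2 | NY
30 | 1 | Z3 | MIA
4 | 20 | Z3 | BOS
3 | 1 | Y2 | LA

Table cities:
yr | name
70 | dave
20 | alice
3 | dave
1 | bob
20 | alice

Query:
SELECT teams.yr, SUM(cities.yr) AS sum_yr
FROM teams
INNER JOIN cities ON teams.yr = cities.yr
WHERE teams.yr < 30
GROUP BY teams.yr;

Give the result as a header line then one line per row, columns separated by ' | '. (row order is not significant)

After JOIN cities (5 rows):
teams.id | teams.yr | teams.code | teams.city | cities.yr | cities.name
8 | 70 | Z3 | DEN | 70 | dave
30 | 1 | Z3 | MIA | 1 | bob
4 | 20 | Z3 | BOS | 20 | alice
4 | 20 | Z3 | BOS | 20 | alice
3 | 1 | Y2 | LA | 1 | bob
After WHERE (4 rows):
teams.id | teams.yr | teams.code | teams.city | cities.yr | cities.name
30 | 1 | Z3 | MIA | 1 | bob
4 | 20 | Z3 | BOS | 20 | alice
4 | 20 | Z3 | BOS | 20 | alice
3 | 1 | Y2 | LA | 1 | bob
After GROUP BY (2 rows):
teams.yr | sum_yr
1 | 2
20 | 40

== RESULT ==
teams.yr | sum_yr
1 | 2
20 | 40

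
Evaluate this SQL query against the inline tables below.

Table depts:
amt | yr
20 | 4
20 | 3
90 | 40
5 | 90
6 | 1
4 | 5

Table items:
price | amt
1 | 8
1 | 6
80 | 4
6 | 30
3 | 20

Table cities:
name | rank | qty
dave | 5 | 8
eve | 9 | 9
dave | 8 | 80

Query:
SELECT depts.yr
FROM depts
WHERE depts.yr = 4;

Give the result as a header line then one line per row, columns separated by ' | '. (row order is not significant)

== RESULT ==
depts.yr
4

Derivation:
After WHERE (1 rows):
depts.amt | depts.yr
20 | 4
After SELECT (1 rows):
depts.yr
4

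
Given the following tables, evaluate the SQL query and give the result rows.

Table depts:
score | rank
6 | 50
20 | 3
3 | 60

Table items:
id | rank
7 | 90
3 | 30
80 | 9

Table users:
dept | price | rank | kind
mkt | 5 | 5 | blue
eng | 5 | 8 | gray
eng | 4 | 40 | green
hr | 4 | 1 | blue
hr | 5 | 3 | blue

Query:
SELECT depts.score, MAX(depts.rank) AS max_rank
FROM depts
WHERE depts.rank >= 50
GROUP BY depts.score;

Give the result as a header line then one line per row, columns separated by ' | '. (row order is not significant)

After WHERE (2 rows):
depts.score | depts.rank
6 | 50
3 | 60
After GROUP BY (2 rows):
depts.score | max_rank
6 | 50
3 | 60

== RESULT ==
depts.score | max_rank
6 | 50
3 | 60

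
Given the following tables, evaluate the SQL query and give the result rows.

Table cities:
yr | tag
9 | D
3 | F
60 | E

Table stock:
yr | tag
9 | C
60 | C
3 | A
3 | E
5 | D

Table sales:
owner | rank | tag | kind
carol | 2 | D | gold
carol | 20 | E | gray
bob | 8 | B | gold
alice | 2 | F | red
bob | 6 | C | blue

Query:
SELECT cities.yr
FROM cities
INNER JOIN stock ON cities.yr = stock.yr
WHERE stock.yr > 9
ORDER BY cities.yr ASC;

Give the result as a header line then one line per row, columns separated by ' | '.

== RESULT ==
cities.yr
60

Derivation:
After JOIN stock (4 rows):
cities.yr | cities.tag | stock.yr | stock.tag
9 | D | 9 | C
3 | F | 3 | A
3 | F | 3 | E
60 | E | 60 | C
After WHERE (1 rows):
cities.yr | cities.tag | stock.yr | stock.tag
60 | E | 60 | C
After SELECT (1 rows):
cities.yr
60
After ORDER BY (1 rows):
cities.yr
60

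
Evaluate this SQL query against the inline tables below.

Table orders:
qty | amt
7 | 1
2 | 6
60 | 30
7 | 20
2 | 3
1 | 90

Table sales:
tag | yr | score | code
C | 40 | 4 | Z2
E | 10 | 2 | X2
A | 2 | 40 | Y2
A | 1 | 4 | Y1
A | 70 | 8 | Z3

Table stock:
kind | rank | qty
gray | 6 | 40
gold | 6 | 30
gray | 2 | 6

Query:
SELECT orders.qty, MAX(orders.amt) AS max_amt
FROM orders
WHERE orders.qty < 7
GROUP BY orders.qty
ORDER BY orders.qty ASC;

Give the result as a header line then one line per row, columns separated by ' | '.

== RESULT ==
orders.qty | max_amt
1 | 90
2 | 6

Derivation:
After WHERE (3 rows):
orders.qty | orders.amt
2 | 6
2 | 3
1 | 90
After GROUP BY (2 rows):
orders.qty | max_amt
2 | 6
1 | 90
After ORDER BY (2 rows):
orders.qty | max_amt
1 | 90
2 | 6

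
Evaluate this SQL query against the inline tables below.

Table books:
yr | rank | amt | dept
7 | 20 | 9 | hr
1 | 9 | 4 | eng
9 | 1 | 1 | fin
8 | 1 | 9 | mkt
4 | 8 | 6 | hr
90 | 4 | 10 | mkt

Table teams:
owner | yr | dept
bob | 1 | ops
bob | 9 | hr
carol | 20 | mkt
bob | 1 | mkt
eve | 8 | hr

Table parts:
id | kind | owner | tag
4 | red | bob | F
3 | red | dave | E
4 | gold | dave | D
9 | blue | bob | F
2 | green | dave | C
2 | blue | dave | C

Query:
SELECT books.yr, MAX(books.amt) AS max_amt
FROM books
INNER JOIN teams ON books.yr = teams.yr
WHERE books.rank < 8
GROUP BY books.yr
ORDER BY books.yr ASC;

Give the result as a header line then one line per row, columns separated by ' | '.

== RESULT ==
books.yr | max_amt
8 | 9
9 | 1

Derivation:
After JOIN teams (4 rows):
books.yr | books.rank | books.amt | books.dept | teams.owner | teams.yr | teams.dept
1 | 9 | 4 | eng | bob | 1 | ops
1 | 9 | 4 | eng | bob | 1 | mkt
9 | 1 | 1 | fin | bob | 9 | hr
8 | 1 | 9 | mkt | eve | 8 | hr
After WHERE (2 rows):
books.yr | books.rank | books.amt | books.dept | teams.owner | teams.yr | teams.dept
9 | 1 | 1 | fin | bob | 9 | hr
8 | 1 | 9 | mkt | eve | 8 | hr
After GROUP BY (2 rows):
books.yr | max_amt
9 | 1
8 | 9
After ORDER BY (2 rows):
books.yr | max_amt
8 | 9
9 | 1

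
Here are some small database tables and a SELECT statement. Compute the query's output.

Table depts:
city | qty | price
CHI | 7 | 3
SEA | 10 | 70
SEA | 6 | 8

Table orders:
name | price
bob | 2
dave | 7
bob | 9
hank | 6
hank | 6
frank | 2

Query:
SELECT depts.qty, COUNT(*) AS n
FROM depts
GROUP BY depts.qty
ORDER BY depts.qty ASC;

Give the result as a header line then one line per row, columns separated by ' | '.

After GROUP BY (3 rows):
depts.qty | n
7 | 1
10 | 1
6 | 1
After ORDER BY (3 rows):
depts.qty | n
6 | 1
7 | 1
10 | 1

== RESULT ==
depts.qty | n
6 | 1
7 | 1
10 | 1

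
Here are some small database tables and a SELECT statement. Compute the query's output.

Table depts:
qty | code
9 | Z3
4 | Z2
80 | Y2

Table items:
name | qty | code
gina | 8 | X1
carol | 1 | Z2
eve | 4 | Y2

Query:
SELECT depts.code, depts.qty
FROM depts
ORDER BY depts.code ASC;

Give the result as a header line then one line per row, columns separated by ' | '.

After SELECT (3 rows):
depts.code | depts.qty
Z3 | 9
Z2 | 4
Y2 | 80
After ORDER BY (3 rows):
depts.code | depts.qty
Y2 | 80
Z2 | 4
Z3 | 9

== RESULT ==
depts.code | depts.qty
Y2 | 80
Z2 | 4
Z3 | 9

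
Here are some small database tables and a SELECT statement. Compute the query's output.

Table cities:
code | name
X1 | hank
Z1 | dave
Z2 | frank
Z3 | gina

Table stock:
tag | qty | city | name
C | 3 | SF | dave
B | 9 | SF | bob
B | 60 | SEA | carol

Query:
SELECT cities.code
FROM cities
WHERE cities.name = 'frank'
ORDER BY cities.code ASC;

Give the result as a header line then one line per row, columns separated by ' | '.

== RESULT ==
cities.code
Z2

Derivation:
After WHERE (1 rows):
cities.code | cities.name
Z2 | frank
After SELECT (1 rows):
cities.code
Z2
After ORDER BY (1 rows):
cities.code
Z2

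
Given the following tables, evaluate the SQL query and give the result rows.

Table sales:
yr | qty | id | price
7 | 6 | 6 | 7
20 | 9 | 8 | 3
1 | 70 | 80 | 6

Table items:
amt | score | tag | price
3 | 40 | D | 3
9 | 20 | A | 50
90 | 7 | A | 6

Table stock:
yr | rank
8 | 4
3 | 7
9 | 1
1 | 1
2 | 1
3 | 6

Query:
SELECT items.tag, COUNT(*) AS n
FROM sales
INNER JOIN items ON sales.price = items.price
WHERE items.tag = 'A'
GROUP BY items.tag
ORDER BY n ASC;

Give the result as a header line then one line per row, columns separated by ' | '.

== RESULT ==
items.tag | n
A | 1

Derivation:
After JOIN items (2 rows):
sales.yr | sales.qty | sales.id | sales.price | items.amt | items.score | items.tag | items.price
20 | 9 | 8 | 3 | 3 | 40 | D | 3
1 | 70 | 80 | 6 | 90 | 7 | A | 6
After WHERE (1 rows):
sales.yr | sales.qty | sales.id | sales.price | items.amt | items.score | items.tag | items.price
1 | 70 | 80 | 6 | 90 | 7 | A | 6
After GROUP BY (1 rows):
items.tag | n
A | 1
After ORDER BY (1 rows):
items.tag | n
A | 1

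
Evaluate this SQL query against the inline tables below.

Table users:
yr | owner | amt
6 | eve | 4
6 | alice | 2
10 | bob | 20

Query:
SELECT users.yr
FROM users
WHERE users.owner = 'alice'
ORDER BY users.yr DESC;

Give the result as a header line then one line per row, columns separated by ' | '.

After WHERE (1 rows):
users.yr | users.owner | users.amt
6 | alice | 2
After SELECT (1 rows):
users.yr
6
After ORDER BY (1 rows):
users.yr
6

== RESULT ==
users.yr
6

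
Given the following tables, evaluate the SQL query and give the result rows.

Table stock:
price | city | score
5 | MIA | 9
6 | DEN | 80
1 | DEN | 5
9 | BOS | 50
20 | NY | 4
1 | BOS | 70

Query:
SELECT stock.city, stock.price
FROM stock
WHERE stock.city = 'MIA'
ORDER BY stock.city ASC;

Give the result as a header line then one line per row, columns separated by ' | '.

After WHERE (1 rows):
stock.price | stock.city | stock.score
5 | MIA | 9
After SELECT (1 rows):
stock.city | stock.price
MIA | 5
After ORDER BY (1 rows):
stock.city | stock.price
MIA | 5

== RESULT ==
stock.city | stock.price
MIA | 5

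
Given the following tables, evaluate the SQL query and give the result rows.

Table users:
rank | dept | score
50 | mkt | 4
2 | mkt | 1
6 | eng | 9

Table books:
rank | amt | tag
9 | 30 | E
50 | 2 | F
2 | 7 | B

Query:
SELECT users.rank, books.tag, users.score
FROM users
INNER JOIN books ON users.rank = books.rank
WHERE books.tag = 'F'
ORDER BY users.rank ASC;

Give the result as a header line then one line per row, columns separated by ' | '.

After JOIN books (2 rows):
users.rank | users.dept | users.score | books.rank | books.amt | books.tag
50 | mkt | 4 | 50 | 2 | F
2 | mkt | 1 | 2 | 7 | B
After WHERE (1 rows):
users.rank | users.dept | users.score | books.rank | books.amt | books.tag
50 | mkt | 4 | 50 | 2 | F
After SELECT (1 rows):
users.rank | books.tag | users.score
50 | F | 4
After ORDER BY (1 rows):
users.rank | books.tag | users.score
50 | F | 4

== RESULT ==
users.rank | books.tag | users.score
50 | F | 4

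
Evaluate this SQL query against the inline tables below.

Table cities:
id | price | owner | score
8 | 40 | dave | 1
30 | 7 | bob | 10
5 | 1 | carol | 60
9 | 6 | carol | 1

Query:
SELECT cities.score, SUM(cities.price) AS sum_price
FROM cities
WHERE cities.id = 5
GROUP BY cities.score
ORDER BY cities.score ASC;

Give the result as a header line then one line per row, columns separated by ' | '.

After WHERE (1 rows):
cities.id | cities.price | cities.owner | cities.score
5 | 1 | carol | 60
After GROUP BY (1 rows):
cities.score | sum_price
60 | 1
After ORDER BY (1 rows):
cities.score | sum_price
60 | 1

== RESULT ==
cities.score | sum_price
60 | 1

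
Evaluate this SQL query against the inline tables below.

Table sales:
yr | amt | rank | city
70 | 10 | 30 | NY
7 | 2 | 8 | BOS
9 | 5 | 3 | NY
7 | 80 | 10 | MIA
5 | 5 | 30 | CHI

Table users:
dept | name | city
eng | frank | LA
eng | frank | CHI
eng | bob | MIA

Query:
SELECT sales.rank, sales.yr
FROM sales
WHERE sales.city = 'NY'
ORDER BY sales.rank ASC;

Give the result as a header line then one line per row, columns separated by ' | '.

== RESULT ==
sales.rank | sales.yr
3 | 9
30 | 70

Derivation:
After WHERE (2 rows):
sales.yr | sales.amt | sales.rank | sales.city
70 | 10 | 30 | NY
9 | 5 | 3 | NY
After SELECT (2 rows):
sales.rank | sales.yr
30 | 70
3 | 9
After ORDER BY (2 rows):
sales.rank | sales.yr
3 | 9
30 | 70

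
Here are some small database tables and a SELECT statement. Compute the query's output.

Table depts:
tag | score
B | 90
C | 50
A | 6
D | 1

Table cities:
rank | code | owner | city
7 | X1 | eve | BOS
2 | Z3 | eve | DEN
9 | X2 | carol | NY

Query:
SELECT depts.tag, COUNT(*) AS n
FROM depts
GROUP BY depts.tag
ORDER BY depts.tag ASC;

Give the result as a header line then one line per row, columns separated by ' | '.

== RESULT ==
depts.tag | n
A | 1
B | 1
C | 1
D | 1

Derivation:
After GROUP BY (4 rows):
depts.tag | n
B | 1
C | 1
A | 1
D | 1
After ORDER BY (4 rows):
depts.tag | n
A | 1
B | 1
C | 1
D | 1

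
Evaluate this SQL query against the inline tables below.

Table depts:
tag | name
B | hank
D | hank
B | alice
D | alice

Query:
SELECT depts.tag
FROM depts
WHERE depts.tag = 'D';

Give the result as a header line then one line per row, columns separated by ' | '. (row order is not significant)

== RESULT ==
depts.tag
D
D

Derivation:
After WHERE (2 rows):
depts.tag | depts.name
D | hank
D | alice
After SELECT (2 rows):
depts.tag
D
D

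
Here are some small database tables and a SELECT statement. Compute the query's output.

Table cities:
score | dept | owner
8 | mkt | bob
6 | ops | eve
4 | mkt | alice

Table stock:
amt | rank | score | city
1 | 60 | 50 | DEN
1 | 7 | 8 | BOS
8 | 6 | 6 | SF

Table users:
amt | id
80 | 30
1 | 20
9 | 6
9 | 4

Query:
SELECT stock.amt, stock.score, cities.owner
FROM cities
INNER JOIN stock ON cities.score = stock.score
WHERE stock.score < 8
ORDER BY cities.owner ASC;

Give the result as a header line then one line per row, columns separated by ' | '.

== RESULT ==
stock.amt | stock.score | cities.owner
8 | 6 | eve

Derivation:
After JOIN stock (2 rows):
cities.score | cities.dept | cities.owner | stock.amt | stock.rank | stock.score | stock.city
8 | mkt | bob | 1 | 7 | 8 | BOS
6 | ops | eve | 8 | 6 | 6 | SF
After WHERE (1 rows):
cities.score | cities.dept | cities.owner | stock.amt | stock.rank | stock.score | stock.city
6 | ops | eve | 8 | 6 | 6 | SF
After SELECT (1 rows):
stock.amt | stock.score | cities.owner
8 | 6 | eve
After ORDER BY (1 rows):
stock.amt | stock.score | cities.owner
8 | 6 | eve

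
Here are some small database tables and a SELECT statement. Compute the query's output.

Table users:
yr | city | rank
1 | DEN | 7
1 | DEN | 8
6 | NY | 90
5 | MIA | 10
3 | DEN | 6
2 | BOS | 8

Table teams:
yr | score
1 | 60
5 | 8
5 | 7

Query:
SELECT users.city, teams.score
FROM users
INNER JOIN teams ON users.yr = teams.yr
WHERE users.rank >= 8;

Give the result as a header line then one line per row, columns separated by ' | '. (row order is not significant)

After JOIN teams (4 rows):
users.yr | users.city | users.rank | teams.yr | teams.score
1 | DEN | 7 | 1 | 60
1 | DEN | 8 | 1 | 60
5 | MIA | 10 | 5 | 8
5 | MIA | 10 | 5 | 7
After WHERE (3 rows):
users.yr | users.city | users.rank | teams.yr | teams.score
1 | DEN | 8 | 1 | 60
5 | MIA | 10 | 5 | 8
5 | MIA | 10 | 5 | 7
After SELECT (3 rows):
users.city | teams.score
DEN | 60
MIA | 8
MIA | 7

== RESULT ==
users.city | teams.score
DEN | 60
MIA | 8
MIA | 7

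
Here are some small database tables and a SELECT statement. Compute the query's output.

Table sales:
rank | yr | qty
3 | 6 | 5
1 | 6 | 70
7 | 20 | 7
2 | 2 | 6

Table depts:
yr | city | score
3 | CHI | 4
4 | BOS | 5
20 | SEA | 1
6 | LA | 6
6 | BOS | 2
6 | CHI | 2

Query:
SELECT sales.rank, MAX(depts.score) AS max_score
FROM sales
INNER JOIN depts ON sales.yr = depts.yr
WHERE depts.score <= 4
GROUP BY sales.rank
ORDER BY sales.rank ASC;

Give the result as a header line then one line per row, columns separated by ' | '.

After JOIN depts (7 rows):
sales.rank | sales.yr | sales.qty | depts.yr | depts.city | depts.score
3 | 6 | 5 | 6 | LA | 6
3 | 6 | 5 | 6 | BOS | 2
3 | 6 | 5 | 6 | CHI | 2
1 | 6 | 70 | 6 | LA | 6
1 | 6 | 70 | 6 | BOS | 2
1 | 6 | 70 | 6 | CHI | 2
7 | 20 | 7 | 20 | SEA | 1
After WHERE (5 rows):
sales.rank | sales.yr | sales.qty | depts.yr | depts.city | depts.score
3 | 6 | 5 | 6 | BOS | 2
3 | 6 | 5 | 6 | CHI | 2
1 | 6 | 70 | 6 | BOS | 2
1 | 6 | 70 | 6 | CHI | 2
7 | 20 | 7 | 20 | SEA | 1
After GROUP BY (3 rows):
sales.rank | max_score
3 | 2
1 | 2
7 | 1
After ORDER BY (3 rows):
sales.rank | max_score
1 | 2
3 | 2
7 | 1

== RESULT ==
sales.rank | max_score
1 | 2
3 | 2
7 | 1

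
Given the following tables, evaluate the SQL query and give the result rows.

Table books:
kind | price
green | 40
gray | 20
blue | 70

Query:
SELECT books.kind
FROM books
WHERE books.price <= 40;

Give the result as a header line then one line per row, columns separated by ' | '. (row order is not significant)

After WHERE (2 rows):
books.kind | books.price
green | 40
gray | 20
After SELECT (2 rows):
books.kind
green
gray

== RESULT ==
books.kind
green
gray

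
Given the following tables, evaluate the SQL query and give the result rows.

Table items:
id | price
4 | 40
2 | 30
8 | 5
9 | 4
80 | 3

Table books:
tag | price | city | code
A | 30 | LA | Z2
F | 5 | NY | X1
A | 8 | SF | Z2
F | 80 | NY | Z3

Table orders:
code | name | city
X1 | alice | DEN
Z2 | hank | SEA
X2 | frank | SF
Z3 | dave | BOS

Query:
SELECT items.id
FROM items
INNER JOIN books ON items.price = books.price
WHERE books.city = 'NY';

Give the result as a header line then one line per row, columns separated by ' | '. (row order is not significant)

== RESULT ==
items.id
8

Derivation:
After JOIN books (2 rows):
items.id | items.price | books.tag | books.price | books.city | books.code
2 | 30 | A | 30 | LA | Z2
8 | 5 | F | 5 | NY | X1
After WHERE (1 rows):
items.id | items.price | books.tag | books.price | books.city | books.code
8 | 5 | F | 5 | NY | X1
After SELECT (1 rows):
items.id
8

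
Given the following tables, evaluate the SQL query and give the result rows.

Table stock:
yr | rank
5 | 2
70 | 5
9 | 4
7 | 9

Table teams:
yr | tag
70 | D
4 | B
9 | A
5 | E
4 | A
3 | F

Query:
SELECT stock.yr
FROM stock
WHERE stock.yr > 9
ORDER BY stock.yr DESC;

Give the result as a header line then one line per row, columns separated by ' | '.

== RESULT ==
stock.yr
70

Derivation:
After WHERE (1 rows):
stock.yr | stock.rank
70 | 5
After SELECT (1 rows):
stock.yr
70
After ORDER BY (1 rows):
stock.yr
70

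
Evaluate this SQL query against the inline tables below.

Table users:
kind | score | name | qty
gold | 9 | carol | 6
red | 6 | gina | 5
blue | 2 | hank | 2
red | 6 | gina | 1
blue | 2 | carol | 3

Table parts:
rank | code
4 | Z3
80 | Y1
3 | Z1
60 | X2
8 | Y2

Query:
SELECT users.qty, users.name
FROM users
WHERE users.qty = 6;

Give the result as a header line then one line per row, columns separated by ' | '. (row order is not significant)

After WHERE (1 rows):
users.kind | users.score | users.name | users.qty
gold | 9 | carol | 6
After SELECT (1 rows):
users.qty | users.name
6 | carol

== RESULT ==
users.qty | users.name
6 | carol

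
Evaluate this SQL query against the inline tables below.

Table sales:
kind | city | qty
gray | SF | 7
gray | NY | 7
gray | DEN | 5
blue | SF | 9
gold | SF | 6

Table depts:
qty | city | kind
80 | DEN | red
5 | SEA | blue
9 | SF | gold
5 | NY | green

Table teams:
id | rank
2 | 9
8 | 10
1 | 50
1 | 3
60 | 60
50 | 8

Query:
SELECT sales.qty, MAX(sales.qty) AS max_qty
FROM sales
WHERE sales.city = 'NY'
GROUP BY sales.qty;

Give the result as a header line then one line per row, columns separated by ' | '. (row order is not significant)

== RESULT ==
sales.qty | max_qty
7 | 7

Derivation:
After WHERE (1 rows):
sales.kind | sales.city | sales.qty
gray | NY | 7
After GROUP BY (1 rows):
sales.qty | max_qty
7 | 7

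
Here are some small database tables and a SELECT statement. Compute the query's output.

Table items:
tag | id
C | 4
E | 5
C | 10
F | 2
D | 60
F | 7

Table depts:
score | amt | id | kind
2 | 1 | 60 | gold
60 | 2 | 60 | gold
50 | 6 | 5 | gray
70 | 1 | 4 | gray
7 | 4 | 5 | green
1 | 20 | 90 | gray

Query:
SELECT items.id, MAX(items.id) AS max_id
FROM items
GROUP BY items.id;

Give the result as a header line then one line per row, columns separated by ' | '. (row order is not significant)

After GROUP BY (6 rows):
items.id | max_id
4 | 4
5 | 5
10 | 10
2 | 2
60 | 60
7 | 7

== RESULT ==
items.id | max_id
4 | 4
5 | 5
10 | 10
2 | 2
60 | 60
7 | 7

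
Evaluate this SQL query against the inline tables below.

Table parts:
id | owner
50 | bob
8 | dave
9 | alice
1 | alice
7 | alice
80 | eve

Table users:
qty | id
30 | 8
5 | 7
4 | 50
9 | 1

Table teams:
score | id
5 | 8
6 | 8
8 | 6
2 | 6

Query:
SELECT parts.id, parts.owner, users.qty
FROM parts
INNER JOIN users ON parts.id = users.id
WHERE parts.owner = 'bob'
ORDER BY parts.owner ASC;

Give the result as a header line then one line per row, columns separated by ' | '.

== RESULT ==
parts.id | parts.owner | users.qty
50 | bob | 4

Derivation:
After JOIN users (4 rows):
parts.id | parts.owner | users.qty | users.id
50 | bob | 4 | 50
8 | dave | 30 | 8
1 | alice | 9 | 1
7 | alice | 5 | 7
After WHERE (1 rows):
parts.id | parts.owner | users.qty | users.id
50 | bob | 4 | 50
After SELECT (1 rows):
parts.id | parts.owner | users.qty
50 | bob | 4
After ORDER BY (1 rows):
parts.id | parts.owner | users.qty
50 | bob | 4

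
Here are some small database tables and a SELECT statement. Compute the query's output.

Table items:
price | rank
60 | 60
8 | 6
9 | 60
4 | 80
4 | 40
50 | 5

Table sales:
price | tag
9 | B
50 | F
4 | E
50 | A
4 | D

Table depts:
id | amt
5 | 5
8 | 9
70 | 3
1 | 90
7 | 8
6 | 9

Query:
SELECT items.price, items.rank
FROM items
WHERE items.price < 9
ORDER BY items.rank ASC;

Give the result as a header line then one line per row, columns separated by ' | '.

After WHERE (3 rows):
items.price | items.rank
8 | 6
4 | 80
4 | 40
After SELECT (3 rows):
items.price | items.rank
8 | 6
4 | 80
4 | 40
After ORDER BY (3 rows):
items.price | items.rank
8 | 6
4 | 40
4 | 80

== RESULT ==
items.price | items.rank
8 | 6
4 | 40
4 | 80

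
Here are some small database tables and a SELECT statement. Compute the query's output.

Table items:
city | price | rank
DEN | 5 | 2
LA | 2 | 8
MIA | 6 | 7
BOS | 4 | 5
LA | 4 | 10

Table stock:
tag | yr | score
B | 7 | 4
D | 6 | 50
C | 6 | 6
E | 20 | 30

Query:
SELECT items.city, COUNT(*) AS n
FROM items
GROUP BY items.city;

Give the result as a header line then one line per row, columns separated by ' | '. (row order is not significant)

== RESULT ==
items.city | n
DEN | 1
LA | 2
MIA | 1
BOS | 1

Derivation:
After GROUP BY (4 rows):
items.city | n
DEN | 1
LA | 2
MIA | 1
BOS | 1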